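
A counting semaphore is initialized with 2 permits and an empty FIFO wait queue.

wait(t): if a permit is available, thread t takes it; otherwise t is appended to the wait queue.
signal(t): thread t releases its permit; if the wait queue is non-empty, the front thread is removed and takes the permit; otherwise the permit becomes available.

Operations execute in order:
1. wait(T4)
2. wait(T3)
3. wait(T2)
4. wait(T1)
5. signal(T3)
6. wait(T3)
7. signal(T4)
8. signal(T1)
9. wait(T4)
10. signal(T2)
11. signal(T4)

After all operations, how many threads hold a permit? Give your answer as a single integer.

Answer: 1

Derivation:
Step 1: wait(T4) -> count=1 queue=[] holders={T4}
Step 2: wait(T3) -> count=0 queue=[] holders={T3,T4}
Step 3: wait(T2) -> count=0 queue=[T2] holders={T3,T4}
Step 4: wait(T1) -> count=0 queue=[T2,T1] holders={T3,T4}
Step 5: signal(T3) -> count=0 queue=[T1] holders={T2,T4}
Step 6: wait(T3) -> count=0 queue=[T1,T3] holders={T2,T4}
Step 7: signal(T4) -> count=0 queue=[T3] holders={T1,T2}
Step 8: signal(T1) -> count=0 queue=[] holders={T2,T3}
Step 9: wait(T4) -> count=0 queue=[T4] holders={T2,T3}
Step 10: signal(T2) -> count=0 queue=[] holders={T3,T4}
Step 11: signal(T4) -> count=1 queue=[] holders={T3}
Final holders: {T3} -> 1 thread(s)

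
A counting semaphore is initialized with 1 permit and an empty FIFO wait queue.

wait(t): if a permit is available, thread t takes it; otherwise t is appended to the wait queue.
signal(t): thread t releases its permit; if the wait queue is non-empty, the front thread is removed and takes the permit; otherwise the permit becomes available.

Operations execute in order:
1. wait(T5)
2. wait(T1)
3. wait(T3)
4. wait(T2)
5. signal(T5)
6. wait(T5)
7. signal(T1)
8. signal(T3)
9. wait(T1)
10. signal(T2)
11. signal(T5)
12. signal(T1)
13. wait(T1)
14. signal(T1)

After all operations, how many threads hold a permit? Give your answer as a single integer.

Step 1: wait(T5) -> count=0 queue=[] holders={T5}
Step 2: wait(T1) -> count=0 queue=[T1] holders={T5}
Step 3: wait(T3) -> count=0 queue=[T1,T3] holders={T5}
Step 4: wait(T2) -> count=0 queue=[T1,T3,T2] holders={T5}
Step 5: signal(T5) -> count=0 queue=[T3,T2] holders={T1}
Step 6: wait(T5) -> count=0 queue=[T3,T2,T5] holders={T1}
Step 7: signal(T1) -> count=0 queue=[T2,T5] holders={T3}
Step 8: signal(T3) -> count=0 queue=[T5] holders={T2}
Step 9: wait(T1) -> count=0 queue=[T5,T1] holders={T2}
Step 10: signal(T2) -> count=0 queue=[T1] holders={T5}
Step 11: signal(T5) -> count=0 queue=[] holders={T1}
Step 12: signal(T1) -> count=1 queue=[] holders={none}
Step 13: wait(T1) -> count=0 queue=[] holders={T1}
Step 14: signal(T1) -> count=1 queue=[] holders={none}
Final holders: {none} -> 0 thread(s)

Answer: 0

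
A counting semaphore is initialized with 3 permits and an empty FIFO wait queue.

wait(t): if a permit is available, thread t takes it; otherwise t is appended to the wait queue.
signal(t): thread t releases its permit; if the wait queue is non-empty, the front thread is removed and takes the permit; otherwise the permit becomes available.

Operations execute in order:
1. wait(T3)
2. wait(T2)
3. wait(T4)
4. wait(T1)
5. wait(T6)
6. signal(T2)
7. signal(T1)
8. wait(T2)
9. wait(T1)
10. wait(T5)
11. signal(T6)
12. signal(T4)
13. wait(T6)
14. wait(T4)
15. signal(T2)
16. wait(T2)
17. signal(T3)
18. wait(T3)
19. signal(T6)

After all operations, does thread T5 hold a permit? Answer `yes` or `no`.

Answer: yes

Derivation:
Step 1: wait(T3) -> count=2 queue=[] holders={T3}
Step 2: wait(T2) -> count=1 queue=[] holders={T2,T3}
Step 3: wait(T4) -> count=0 queue=[] holders={T2,T3,T4}
Step 4: wait(T1) -> count=0 queue=[T1] holders={T2,T3,T4}
Step 5: wait(T6) -> count=0 queue=[T1,T6] holders={T2,T3,T4}
Step 6: signal(T2) -> count=0 queue=[T6] holders={T1,T3,T4}
Step 7: signal(T1) -> count=0 queue=[] holders={T3,T4,T6}
Step 8: wait(T2) -> count=0 queue=[T2] holders={T3,T4,T6}
Step 9: wait(T1) -> count=0 queue=[T2,T1] holders={T3,T4,T6}
Step 10: wait(T5) -> count=0 queue=[T2,T1,T5] holders={T3,T4,T6}
Step 11: signal(T6) -> count=0 queue=[T1,T5] holders={T2,T3,T4}
Step 12: signal(T4) -> count=0 queue=[T5] holders={T1,T2,T3}
Step 13: wait(T6) -> count=0 queue=[T5,T6] holders={T1,T2,T3}
Step 14: wait(T4) -> count=0 queue=[T5,T6,T4] holders={T1,T2,T3}
Step 15: signal(T2) -> count=0 queue=[T6,T4] holders={T1,T3,T5}
Step 16: wait(T2) -> count=0 queue=[T6,T4,T2] holders={T1,T3,T5}
Step 17: signal(T3) -> count=0 queue=[T4,T2] holders={T1,T5,T6}
Step 18: wait(T3) -> count=0 queue=[T4,T2,T3] holders={T1,T5,T6}
Step 19: signal(T6) -> count=0 queue=[T2,T3] holders={T1,T4,T5}
Final holders: {T1,T4,T5} -> T5 in holders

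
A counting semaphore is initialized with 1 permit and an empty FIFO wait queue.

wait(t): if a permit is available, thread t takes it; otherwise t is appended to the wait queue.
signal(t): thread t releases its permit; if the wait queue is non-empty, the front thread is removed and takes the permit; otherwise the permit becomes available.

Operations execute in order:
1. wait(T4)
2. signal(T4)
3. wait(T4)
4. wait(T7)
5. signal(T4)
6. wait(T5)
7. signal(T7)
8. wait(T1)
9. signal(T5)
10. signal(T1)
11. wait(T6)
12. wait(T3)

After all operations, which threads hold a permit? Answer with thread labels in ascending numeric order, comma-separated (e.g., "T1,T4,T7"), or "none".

Step 1: wait(T4) -> count=0 queue=[] holders={T4}
Step 2: signal(T4) -> count=1 queue=[] holders={none}
Step 3: wait(T4) -> count=0 queue=[] holders={T4}
Step 4: wait(T7) -> count=0 queue=[T7] holders={T4}
Step 5: signal(T4) -> count=0 queue=[] holders={T7}
Step 6: wait(T5) -> count=0 queue=[T5] holders={T7}
Step 7: signal(T7) -> count=0 queue=[] holders={T5}
Step 8: wait(T1) -> count=0 queue=[T1] holders={T5}
Step 9: signal(T5) -> count=0 queue=[] holders={T1}
Step 10: signal(T1) -> count=1 queue=[] holders={none}
Step 11: wait(T6) -> count=0 queue=[] holders={T6}
Step 12: wait(T3) -> count=0 queue=[T3] holders={T6}
Final holders: T6

Answer: T6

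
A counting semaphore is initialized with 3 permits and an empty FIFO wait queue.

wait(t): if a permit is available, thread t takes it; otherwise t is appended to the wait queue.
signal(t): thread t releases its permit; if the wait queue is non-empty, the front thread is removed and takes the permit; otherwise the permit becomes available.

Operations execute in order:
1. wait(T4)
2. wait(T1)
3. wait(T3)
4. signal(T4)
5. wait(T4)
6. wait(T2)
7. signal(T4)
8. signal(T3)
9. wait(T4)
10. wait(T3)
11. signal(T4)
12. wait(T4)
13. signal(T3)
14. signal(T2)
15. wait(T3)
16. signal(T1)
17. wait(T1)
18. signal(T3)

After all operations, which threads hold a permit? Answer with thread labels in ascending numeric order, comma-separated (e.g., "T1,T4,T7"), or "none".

Step 1: wait(T4) -> count=2 queue=[] holders={T4}
Step 2: wait(T1) -> count=1 queue=[] holders={T1,T4}
Step 3: wait(T3) -> count=0 queue=[] holders={T1,T3,T4}
Step 4: signal(T4) -> count=1 queue=[] holders={T1,T3}
Step 5: wait(T4) -> count=0 queue=[] holders={T1,T3,T4}
Step 6: wait(T2) -> count=0 queue=[T2] holders={T1,T3,T4}
Step 7: signal(T4) -> count=0 queue=[] holders={T1,T2,T3}
Step 8: signal(T3) -> count=1 queue=[] holders={T1,T2}
Step 9: wait(T4) -> count=0 queue=[] holders={T1,T2,T4}
Step 10: wait(T3) -> count=0 queue=[T3] holders={T1,T2,T4}
Step 11: signal(T4) -> count=0 queue=[] holders={T1,T2,T3}
Step 12: wait(T4) -> count=0 queue=[T4] holders={T1,T2,T3}
Step 13: signal(T3) -> count=0 queue=[] holders={T1,T2,T4}
Step 14: signal(T2) -> count=1 queue=[] holders={T1,T4}
Step 15: wait(T3) -> count=0 queue=[] holders={T1,T3,T4}
Step 16: signal(T1) -> count=1 queue=[] holders={T3,T4}
Step 17: wait(T1) -> count=0 queue=[] holders={T1,T3,T4}
Step 18: signal(T3) -> count=1 queue=[] holders={T1,T4}
Final holders: T1,T4

Answer: T1,T4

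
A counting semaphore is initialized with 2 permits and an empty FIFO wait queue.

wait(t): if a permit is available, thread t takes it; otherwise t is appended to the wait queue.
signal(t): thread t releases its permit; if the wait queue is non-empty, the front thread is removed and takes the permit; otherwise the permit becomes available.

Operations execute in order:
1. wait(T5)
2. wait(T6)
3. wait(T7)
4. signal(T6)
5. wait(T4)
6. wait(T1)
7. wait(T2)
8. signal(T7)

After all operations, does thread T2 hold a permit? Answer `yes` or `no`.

Step 1: wait(T5) -> count=1 queue=[] holders={T5}
Step 2: wait(T6) -> count=0 queue=[] holders={T5,T6}
Step 3: wait(T7) -> count=0 queue=[T7] holders={T5,T6}
Step 4: signal(T6) -> count=0 queue=[] holders={T5,T7}
Step 5: wait(T4) -> count=0 queue=[T4] holders={T5,T7}
Step 6: wait(T1) -> count=0 queue=[T4,T1] holders={T5,T7}
Step 7: wait(T2) -> count=0 queue=[T4,T1,T2] holders={T5,T7}
Step 8: signal(T7) -> count=0 queue=[T1,T2] holders={T4,T5}
Final holders: {T4,T5} -> T2 not in holders

Answer: no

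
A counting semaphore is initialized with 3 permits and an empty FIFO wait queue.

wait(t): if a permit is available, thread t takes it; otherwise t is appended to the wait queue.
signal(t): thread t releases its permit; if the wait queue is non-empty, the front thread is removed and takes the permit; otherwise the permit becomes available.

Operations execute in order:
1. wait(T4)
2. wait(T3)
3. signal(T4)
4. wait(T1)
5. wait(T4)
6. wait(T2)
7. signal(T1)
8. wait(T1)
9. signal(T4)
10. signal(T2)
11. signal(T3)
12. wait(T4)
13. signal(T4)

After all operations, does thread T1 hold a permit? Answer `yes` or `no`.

Answer: yes

Derivation:
Step 1: wait(T4) -> count=2 queue=[] holders={T4}
Step 2: wait(T3) -> count=1 queue=[] holders={T3,T4}
Step 3: signal(T4) -> count=2 queue=[] holders={T3}
Step 4: wait(T1) -> count=1 queue=[] holders={T1,T3}
Step 5: wait(T4) -> count=0 queue=[] holders={T1,T3,T4}
Step 6: wait(T2) -> count=0 queue=[T2] holders={T1,T3,T4}
Step 7: signal(T1) -> count=0 queue=[] holders={T2,T3,T4}
Step 8: wait(T1) -> count=0 queue=[T1] holders={T2,T3,T4}
Step 9: signal(T4) -> count=0 queue=[] holders={T1,T2,T3}
Step 10: signal(T2) -> count=1 queue=[] holders={T1,T3}
Step 11: signal(T3) -> count=2 queue=[] holders={T1}
Step 12: wait(T4) -> count=1 queue=[] holders={T1,T4}
Step 13: signal(T4) -> count=2 queue=[] holders={T1}
Final holders: {T1} -> T1 in holders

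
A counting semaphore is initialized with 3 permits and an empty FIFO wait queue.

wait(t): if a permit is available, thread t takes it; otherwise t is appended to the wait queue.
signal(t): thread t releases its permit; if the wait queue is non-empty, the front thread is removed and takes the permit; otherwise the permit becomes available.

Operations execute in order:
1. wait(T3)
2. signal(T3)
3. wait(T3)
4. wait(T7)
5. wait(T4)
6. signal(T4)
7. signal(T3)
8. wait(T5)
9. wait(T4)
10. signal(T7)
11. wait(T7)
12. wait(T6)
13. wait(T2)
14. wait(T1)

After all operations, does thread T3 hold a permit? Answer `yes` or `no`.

Step 1: wait(T3) -> count=2 queue=[] holders={T3}
Step 2: signal(T3) -> count=3 queue=[] holders={none}
Step 3: wait(T3) -> count=2 queue=[] holders={T3}
Step 4: wait(T7) -> count=1 queue=[] holders={T3,T7}
Step 5: wait(T4) -> count=0 queue=[] holders={T3,T4,T7}
Step 6: signal(T4) -> count=1 queue=[] holders={T3,T7}
Step 7: signal(T3) -> count=2 queue=[] holders={T7}
Step 8: wait(T5) -> count=1 queue=[] holders={T5,T7}
Step 9: wait(T4) -> count=0 queue=[] holders={T4,T5,T7}
Step 10: signal(T7) -> count=1 queue=[] holders={T4,T5}
Step 11: wait(T7) -> count=0 queue=[] holders={T4,T5,T7}
Step 12: wait(T6) -> count=0 queue=[T6] holders={T4,T5,T7}
Step 13: wait(T2) -> count=0 queue=[T6,T2] holders={T4,T5,T7}
Step 14: wait(T1) -> count=0 queue=[T6,T2,T1] holders={T4,T5,T7}
Final holders: {T4,T5,T7} -> T3 not in holders

Answer: no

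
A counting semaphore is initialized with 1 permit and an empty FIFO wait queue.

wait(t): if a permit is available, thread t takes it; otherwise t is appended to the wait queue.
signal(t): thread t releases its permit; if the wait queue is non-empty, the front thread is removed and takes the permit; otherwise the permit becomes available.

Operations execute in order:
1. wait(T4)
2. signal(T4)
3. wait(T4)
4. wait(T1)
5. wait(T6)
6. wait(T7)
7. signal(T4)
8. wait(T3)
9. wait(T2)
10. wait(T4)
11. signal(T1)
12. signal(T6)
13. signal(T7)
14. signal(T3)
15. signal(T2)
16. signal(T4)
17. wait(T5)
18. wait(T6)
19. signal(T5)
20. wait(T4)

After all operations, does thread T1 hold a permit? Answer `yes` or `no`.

Answer: no

Derivation:
Step 1: wait(T4) -> count=0 queue=[] holders={T4}
Step 2: signal(T4) -> count=1 queue=[] holders={none}
Step 3: wait(T4) -> count=0 queue=[] holders={T4}
Step 4: wait(T1) -> count=0 queue=[T1] holders={T4}
Step 5: wait(T6) -> count=0 queue=[T1,T6] holders={T4}
Step 6: wait(T7) -> count=0 queue=[T1,T6,T7] holders={T4}
Step 7: signal(T4) -> count=0 queue=[T6,T7] holders={T1}
Step 8: wait(T3) -> count=0 queue=[T6,T7,T3] holders={T1}
Step 9: wait(T2) -> count=0 queue=[T6,T7,T3,T2] holders={T1}
Step 10: wait(T4) -> count=0 queue=[T6,T7,T3,T2,T4] holders={T1}
Step 11: signal(T1) -> count=0 queue=[T7,T3,T2,T4] holders={T6}
Step 12: signal(T6) -> count=0 queue=[T3,T2,T4] holders={T7}
Step 13: signal(T7) -> count=0 queue=[T2,T4] holders={T3}
Step 14: signal(T3) -> count=0 queue=[T4] holders={T2}
Step 15: signal(T2) -> count=0 queue=[] holders={T4}
Step 16: signal(T4) -> count=1 queue=[] holders={none}
Step 17: wait(T5) -> count=0 queue=[] holders={T5}
Step 18: wait(T6) -> count=0 queue=[T6] holders={T5}
Step 19: signal(T5) -> count=0 queue=[] holders={T6}
Step 20: wait(T4) -> count=0 queue=[T4] holders={T6}
Final holders: {T6} -> T1 not in holders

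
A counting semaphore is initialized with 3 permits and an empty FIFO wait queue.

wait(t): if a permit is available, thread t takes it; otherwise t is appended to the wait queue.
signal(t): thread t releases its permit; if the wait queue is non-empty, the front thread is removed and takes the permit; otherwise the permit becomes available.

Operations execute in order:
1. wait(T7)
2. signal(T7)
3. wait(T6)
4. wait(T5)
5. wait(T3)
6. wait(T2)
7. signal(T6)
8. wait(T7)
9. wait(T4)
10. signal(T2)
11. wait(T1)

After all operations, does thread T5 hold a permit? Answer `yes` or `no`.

Answer: yes

Derivation:
Step 1: wait(T7) -> count=2 queue=[] holders={T7}
Step 2: signal(T7) -> count=3 queue=[] holders={none}
Step 3: wait(T6) -> count=2 queue=[] holders={T6}
Step 4: wait(T5) -> count=1 queue=[] holders={T5,T6}
Step 5: wait(T3) -> count=0 queue=[] holders={T3,T5,T6}
Step 6: wait(T2) -> count=0 queue=[T2] holders={T3,T5,T6}
Step 7: signal(T6) -> count=0 queue=[] holders={T2,T3,T5}
Step 8: wait(T7) -> count=0 queue=[T7] holders={T2,T3,T5}
Step 9: wait(T4) -> count=0 queue=[T7,T4] holders={T2,T3,T5}
Step 10: signal(T2) -> count=0 queue=[T4] holders={T3,T5,T7}
Step 11: wait(T1) -> count=0 queue=[T4,T1] holders={T3,T5,T7}
Final holders: {T3,T5,T7} -> T5 in holders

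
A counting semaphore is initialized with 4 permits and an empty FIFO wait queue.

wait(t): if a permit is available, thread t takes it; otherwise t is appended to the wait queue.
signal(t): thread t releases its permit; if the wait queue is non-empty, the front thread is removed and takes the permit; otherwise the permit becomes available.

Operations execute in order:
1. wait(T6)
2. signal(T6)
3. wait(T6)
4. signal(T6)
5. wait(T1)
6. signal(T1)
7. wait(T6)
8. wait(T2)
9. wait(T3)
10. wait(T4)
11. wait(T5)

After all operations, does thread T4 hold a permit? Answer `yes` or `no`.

Answer: yes

Derivation:
Step 1: wait(T6) -> count=3 queue=[] holders={T6}
Step 2: signal(T6) -> count=4 queue=[] holders={none}
Step 3: wait(T6) -> count=3 queue=[] holders={T6}
Step 4: signal(T6) -> count=4 queue=[] holders={none}
Step 5: wait(T1) -> count=3 queue=[] holders={T1}
Step 6: signal(T1) -> count=4 queue=[] holders={none}
Step 7: wait(T6) -> count=3 queue=[] holders={T6}
Step 8: wait(T2) -> count=2 queue=[] holders={T2,T6}
Step 9: wait(T3) -> count=1 queue=[] holders={T2,T3,T6}
Step 10: wait(T4) -> count=0 queue=[] holders={T2,T3,T4,T6}
Step 11: wait(T5) -> count=0 queue=[T5] holders={T2,T3,T4,T6}
Final holders: {T2,T3,T4,T6} -> T4 in holders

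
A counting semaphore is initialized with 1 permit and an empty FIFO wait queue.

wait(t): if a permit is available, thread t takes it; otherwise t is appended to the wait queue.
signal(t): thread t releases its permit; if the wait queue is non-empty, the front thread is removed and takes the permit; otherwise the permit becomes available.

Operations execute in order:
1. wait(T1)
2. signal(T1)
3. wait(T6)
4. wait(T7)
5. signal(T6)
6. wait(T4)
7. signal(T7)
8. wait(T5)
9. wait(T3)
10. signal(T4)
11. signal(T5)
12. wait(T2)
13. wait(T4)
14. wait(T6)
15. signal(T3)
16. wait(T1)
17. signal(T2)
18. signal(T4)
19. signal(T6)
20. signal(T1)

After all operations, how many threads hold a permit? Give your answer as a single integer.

Answer: 0

Derivation:
Step 1: wait(T1) -> count=0 queue=[] holders={T1}
Step 2: signal(T1) -> count=1 queue=[] holders={none}
Step 3: wait(T6) -> count=0 queue=[] holders={T6}
Step 4: wait(T7) -> count=0 queue=[T7] holders={T6}
Step 5: signal(T6) -> count=0 queue=[] holders={T7}
Step 6: wait(T4) -> count=0 queue=[T4] holders={T7}
Step 7: signal(T7) -> count=0 queue=[] holders={T4}
Step 8: wait(T5) -> count=0 queue=[T5] holders={T4}
Step 9: wait(T3) -> count=0 queue=[T5,T3] holders={T4}
Step 10: signal(T4) -> count=0 queue=[T3] holders={T5}
Step 11: signal(T5) -> count=0 queue=[] holders={T3}
Step 12: wait(T2) -> count=0 queue=[T2] holders={T3}
Step 13: wait(T4) -> count=0 queue=[T2,T4] holders={T3}
Step 14: wait(T6) -> count=0 queue=[T2,T4,T6] holders={T3}
Step 15: signal(T3) -> count=0 queue=[T4,T6] holders={T2}
Step 16: wait(T1) -> count=0 queue=[T4,T6,T1] holders={T2}
Step 17: signal(T2) -> count=0 queue=[T6,T1] holders={T4}
Step 18: signal(T4) -> count=0 queue=[T1] holders={T6}
Step 19: signal(T6) -> count=0 queue=[] holders={T1}
Step 20: signal(T1) -> count=1 queue=[] holders={none}
Final holders: {none} -> 0 thread(s)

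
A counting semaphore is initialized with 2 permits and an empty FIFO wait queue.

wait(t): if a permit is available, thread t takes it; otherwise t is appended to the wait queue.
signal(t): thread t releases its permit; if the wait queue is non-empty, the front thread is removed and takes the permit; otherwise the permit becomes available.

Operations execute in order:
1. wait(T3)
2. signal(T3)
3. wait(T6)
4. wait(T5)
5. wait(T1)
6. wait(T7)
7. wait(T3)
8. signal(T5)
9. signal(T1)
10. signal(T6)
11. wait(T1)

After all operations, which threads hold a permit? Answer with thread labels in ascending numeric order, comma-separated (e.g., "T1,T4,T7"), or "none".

Answer: T3,T7

Derivation:
Step 1: wait(T3) -> count=1 queue=[] holders={T3}
Step 2: signal(T3) -> count=2 queue=[] holders={none}
Step 3: wait(T6) -> count=1 queue=[] holders={T6}
Step 4: wait(T5) -> count=0 queue=[] holders={T5,T6}
Step 5: wait(T1) -> count=0 queue=[T1] holders={T5,T6}
Step 6: wait(T7) -> count=0 queue=[T1,T7] holders={T5,T6}
Step 7: wait(T3) -> count=0 queue=[T1,T7,T3] holders={T5,T6}
Step 8: signal(T5) -> count=0 queue=[T7,T3] holders={T1,T6}
Step 9: signal(T1) -> count=0 queue=[T3] holders={T6,T7}
Step 10: signal(T6) -> count=0 queue=[] holders={T3,T7}
Step 11: wait(T1) -> count=0 queue=[T1] holders={T3,T7}
Final holders: T3,T7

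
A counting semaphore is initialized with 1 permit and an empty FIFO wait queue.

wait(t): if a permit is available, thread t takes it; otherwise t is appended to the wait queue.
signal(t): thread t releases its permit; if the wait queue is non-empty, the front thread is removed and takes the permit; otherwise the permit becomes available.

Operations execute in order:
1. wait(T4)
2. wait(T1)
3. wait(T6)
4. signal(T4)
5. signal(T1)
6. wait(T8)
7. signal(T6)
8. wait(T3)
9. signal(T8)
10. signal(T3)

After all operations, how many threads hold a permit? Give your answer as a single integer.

Answer: 0

Derivation:
Step 1: wait(T4) -> count=0 queue=[] holders={T4}
Step 2: wait(T1) -> count=0 queue=[T1] holders={T4}
Step 3: wait(T6) -> count=0 queue=[T1,T6] holders={T4}
Step 4: signal(T4) -> count=0 queue=[T6] holders={T1}
Step 5: signal(T1) -> count=0 queue=[] holders={T6}
Step 6: wait(T8) -> count=0 queue=[T8] holders={T6}
Step 7: signal(T6) -> count=0 queue=[] holders={T8}
Step 8: wait(T3) -> count=0 queue=[T3] holders={T8}
Step 9: signal(T8) -> count=0 queue=[] holders={T3}
Step 10: signal(T3) -> count=1 queue=[] holders={none}
Final holders: {none} -> 0 thread(s)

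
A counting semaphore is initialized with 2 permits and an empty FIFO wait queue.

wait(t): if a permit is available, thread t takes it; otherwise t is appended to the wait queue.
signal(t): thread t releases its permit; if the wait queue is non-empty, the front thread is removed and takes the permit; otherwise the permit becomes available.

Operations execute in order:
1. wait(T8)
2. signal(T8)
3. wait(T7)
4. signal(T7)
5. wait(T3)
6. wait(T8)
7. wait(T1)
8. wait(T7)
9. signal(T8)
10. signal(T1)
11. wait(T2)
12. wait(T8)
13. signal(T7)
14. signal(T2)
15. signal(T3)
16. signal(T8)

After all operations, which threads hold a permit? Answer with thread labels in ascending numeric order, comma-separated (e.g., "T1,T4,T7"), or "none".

Answer: none

Derivation:
Step 1: wait(T8) -> count=1 queue=[] holders={T8}
Step 2: signal(T8) -> count=2 queue=[] holders={none}
Step 3: wait(T7) -> count=1 queue=[] holders={T7}
Step 4: signal(T7) -> count=2 queue=[] holders={none}
Step 5: wait(T3) -> count=1 queue=[] holders={T3}
Step 6: wait(T8) -> count=0 queue=[] holders={T3,T8}
Step 7: wait(T1) -> count=0 queue=[T1] holders={T3,T8}
Step 8: wait(T7) -> count=0 queue=[T1,T7] holders={T3,T8}
Step 9: signal(T8) -> count=0 queue=[T7] holders={T1,T3}
Step 10: signal(T1) -> count=0 queue=[] holders={T3,T7}
Step 11: wait(T2) -> count=0 queue=[T2] holders={T3,T7}
Step 12: wait(T8) -> count=0 queue=[T2,T8] holders={T3,T7}
Step 13: signal(T7) -> count=0 queue=[T8] holders={T2,T3}
Step 14: signal(T2) -> count=0 queue=[] holders={T3,T8}
Step 15: signal(T3) -> count=1 queue=[] holders={T8}
Step 16: signal(T8) -> count=2 queue=[] holders={none}
Final holders: none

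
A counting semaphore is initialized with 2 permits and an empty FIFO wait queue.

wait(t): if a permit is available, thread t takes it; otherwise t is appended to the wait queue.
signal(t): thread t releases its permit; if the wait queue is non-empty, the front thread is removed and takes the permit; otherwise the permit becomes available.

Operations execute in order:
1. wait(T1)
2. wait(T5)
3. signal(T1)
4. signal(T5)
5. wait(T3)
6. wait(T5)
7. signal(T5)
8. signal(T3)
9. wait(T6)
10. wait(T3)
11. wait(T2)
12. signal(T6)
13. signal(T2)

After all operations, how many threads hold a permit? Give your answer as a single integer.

Answer: 1

Derivation:
Step 1: wait(T1) -> count=1 queue=[] holders={T1}
Step 2: wait(T5) -> count=0 queue=[] holders={T1,T5}
Step 3: signal(T1) -> count=1 queue=[] holders={T5}
Step 4: signal(T5) -> count=2 queue=[] holders={none}
Step 5: wait(T3) -> count=1 queue=[] holders={T3}
Step 6: wait(T5) -> count=0 queue=[] holders={T3,T5}
Step 7: signal(T5) -> count=1 queue=[] holders={T3}
Step 8: signal(T3) -> count=2 queue=[] holders={none}
Step 9: wait(T6) -> count=1 queue=[] holders={T6}
Step 10: wait(T3) -> count=0 queue=[] holders={T3,T6}
Step 11: wait(T2) -> count=0 queue=[T2] holders={T3,T6}
Step 12: signal(T6) -> count=0 queue=[] holders={T2,T3}
Step 13: signal(T2) -> count=1 queue=[] holders={T3}
Final holders: {T3} -> 1 thread(s)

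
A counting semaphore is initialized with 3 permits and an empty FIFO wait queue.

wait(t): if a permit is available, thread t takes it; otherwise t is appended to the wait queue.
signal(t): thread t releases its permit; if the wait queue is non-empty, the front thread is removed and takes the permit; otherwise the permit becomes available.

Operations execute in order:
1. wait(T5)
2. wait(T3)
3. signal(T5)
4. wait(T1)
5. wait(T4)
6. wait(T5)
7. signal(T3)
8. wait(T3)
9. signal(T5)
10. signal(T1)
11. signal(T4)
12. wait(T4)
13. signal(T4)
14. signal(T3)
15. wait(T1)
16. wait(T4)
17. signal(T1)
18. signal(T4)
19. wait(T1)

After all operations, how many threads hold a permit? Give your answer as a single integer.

Step 1: wait(T5) -> count=2 queue=[] holders={T5}
Step 2: wait(T3) -> count=1 queue=[] holders={T3,T5}
Step 3: signal(T5) -> count=2 queue=[] holders={T3}
Step 4: wait(T1) -> count=1 queue=[] holders={T1,T3}
Step 5: wait(T4) -> count=0 queue=[] holders={T1,T3,T4}
Step 6: wait(T5) -> count=0 queue=[T5] holders={T1,T3,T4}
Step 7: signal(T3) -> count=0 queue=[] holders={T1,T4,T5}
Step 8: wait(T3) -> count=0 queue=[T3] holders={T1,T4,T5}
Step 9: signal(T5) -> count=0 queue=[] holders={T1,T3,T4}
Step 10: signal(T1) -> count=1 queue=[] holders={T3,T4}
Step 11: signal(T4) -> count=2 queue=[] holders={T3}
Step 12: wait(T4) -> count=1 queue=[] holders={T3,T4}
Step 13: signal(T4) -> count=2 queue=[] holders={T3}
Step 14: signal(T3) -> count=3 queue=[] holders={none}
Step 15: wait(T1) -> count=2 queue=[] holders={T1}
Step 16: wait(T4) -> count=1 queue=[] holders={T1,T4}
Step 17: signal(T1) -> count=2 queue=[] holders={T4}
Step 18: signal(T4) -> count=3 queue=[] holders={none}
Step 19: wait(T1) -> count=2 queue=[] holders={T1}
Final holders: {T1} -> 1 thread(s)

Answer: 1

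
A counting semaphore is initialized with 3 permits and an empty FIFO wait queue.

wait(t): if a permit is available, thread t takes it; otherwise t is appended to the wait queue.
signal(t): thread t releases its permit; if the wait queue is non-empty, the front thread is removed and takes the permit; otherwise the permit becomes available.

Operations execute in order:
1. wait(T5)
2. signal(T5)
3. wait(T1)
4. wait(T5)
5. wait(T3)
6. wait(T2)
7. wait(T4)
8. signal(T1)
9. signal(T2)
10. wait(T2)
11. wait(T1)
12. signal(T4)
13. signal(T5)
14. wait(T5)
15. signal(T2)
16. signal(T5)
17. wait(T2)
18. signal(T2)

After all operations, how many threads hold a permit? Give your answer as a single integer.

Answer: 2

Derivation:
Step 1: wait(T5) -> count=2 queue=[] holders={T5}
Step 2: signal(T5) -> count=3 queue=[] holders={none}
Step 3: wait(T1) -> count=2 queue=[] holders={T1}
Step 4: wait(T5) -> count=1 queue=[] holders={T1,T5}
Step 5: wait(T3) -> count=0 queue=[] holders={T1,T3,T5}
Step 6: wait(T2) -> count=0 queue=[T2] holders={T1,T3,T5}
Step 7: wait(T4) -> count=0 queue=[T2,T4] holders={T1,T3,T5}
Step 8: signal(T1) -> count=0 queue=[T4] holders={T2,T3,T5}
Step 9: signal(T2) -> count=0 queue=[] holders={T3,T4,T5}
Step 10: wait(T2) -> count=0 queue=[T2] holders={T3,T4,T5}
Step 11: wait(T1) -> count=0 queue=[T2,T1] holders={T3,T4,T5}
Step 12: signal(T4) -> count=0 queue=[T1] holders={T2,T3,T5}
Step 13: signal(T5) -> count=0 queue=[] holders={T1,T2,T3}
Step 14: wait(T5) -> count=0 queue=[T5] holders={T1,T2,T3}
Step 15: signal(T2) -> count=0 queue=[] holders={T1,T3,T5}
Step 16: signal(T5) -> count=1 queue=[] holders={T1,T3}
Step 17: wait(T2) -> count=0 queue=[] holders={T1,T2,T3}
Step 18: signal(T2) -> count=1 queue=[] holders={T1,T3}
Final holders: {T1,T3} -> 2 thread(s)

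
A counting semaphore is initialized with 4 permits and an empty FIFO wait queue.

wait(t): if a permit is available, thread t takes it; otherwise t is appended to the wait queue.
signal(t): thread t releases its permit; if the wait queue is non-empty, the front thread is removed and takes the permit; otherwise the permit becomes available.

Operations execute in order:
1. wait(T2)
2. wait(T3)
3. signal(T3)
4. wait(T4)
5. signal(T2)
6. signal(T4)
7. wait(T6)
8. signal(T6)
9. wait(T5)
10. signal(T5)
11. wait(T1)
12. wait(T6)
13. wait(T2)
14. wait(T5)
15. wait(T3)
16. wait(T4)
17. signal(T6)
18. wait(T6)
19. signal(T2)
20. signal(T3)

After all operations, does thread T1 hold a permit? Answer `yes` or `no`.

Answer: yes

Derivation:
Step 1: wait(T2) -> count=3 queue=[] holders={T2}
Step 2: wait(T3) -> count=2 queue=[] holders={T2,T3}
Step 3: signal(T3) -> count=3 queue=[] holders={T2}
Step 4: wait(T4) -> count=2 queue=[] holders={T2,T4}
Step 5: signal(T2) -> count=3 queue=[] holders={T4}
Step 6: signal(T4) -> count=4 queue=[] holders={none}
Step 7: wait(T6) -> count=3 queue=[] holders={T6}
Step 8: signal(T6) -> count=4 queue=[] holders={none}
Step 9: wait(T5) -> count=3 queue=[] holders={T5}
Step 10: signal(T5) -> count=4 queue=[] holders={none}
Step 11: wait(T1) -> count=3 queue=[] holders={T1}
Step 12: wait(T6) -> count=2 queue=[] holders={T1,T6}
Step 13: wait(T2) -> count=1 queue=[] holders={T1,T2,T6}
Step 14: wait(T5) -> count=0 queue=[] holders={T1,T2,T5,T6}
Step 15: wait(T3) -> count=0 queue=[T3] holders={T1,T2,T5,T6}
Step 16: wait(T4) -> count=0 queue=[T3,T4] holders={T1,T2,T5,T6}
Step 17: signal(T6) -> count=0 queue=[T4] holders={T1,T2,T3,T5}
Step 18: wait(T6) -> count=0 queue=[T4,T6] holders={T1,T2,T3,T5}
Step 19: signal(T2) -> count=0 queue=[T6] holders={T1,T3,T4,T5}
Step 20: signal(T3) -> count=0 queue=[] holders={T1,T4,T5,T6}
Final holders: {T1,T4,T5,T6} -> T1 in holders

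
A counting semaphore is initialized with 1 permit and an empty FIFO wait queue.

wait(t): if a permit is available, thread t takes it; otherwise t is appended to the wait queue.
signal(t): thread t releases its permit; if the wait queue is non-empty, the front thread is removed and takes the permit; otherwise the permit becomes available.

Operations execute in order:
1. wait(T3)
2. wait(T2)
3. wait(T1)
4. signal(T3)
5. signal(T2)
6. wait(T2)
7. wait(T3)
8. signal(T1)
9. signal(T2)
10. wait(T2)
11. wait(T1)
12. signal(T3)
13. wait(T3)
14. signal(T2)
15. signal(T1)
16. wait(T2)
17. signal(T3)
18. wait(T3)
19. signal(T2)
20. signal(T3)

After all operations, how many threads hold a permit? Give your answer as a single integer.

Answer: 0

Derivation:
Step 1: wait(T3) -> count=0 queue=[] holders={T3}
Step 2: wait(T2) -> count=0 queue=[T2] holders={T3}
Step 3: wait(T1) -> count=0 queue=[T2,T1] holders={T3}
Step 4: signal(T3) -> count=0 queue=[T1] holders={T2}
Step 5: signal(T2) -> count=0 queue=[] holders={T1}
Step 6: wait(T2) -> count=0 queue=[T2] holders={T1}
Step 7: wait(T3) -> count=0 queue=[T2,T3] holders={T1}
Step 8: signal(T1) -> count=0 queue=[T3] holders={T2}
Step 9: signal(T2) -> count=0 queue=[] holders={T3}
Step 10: wait(T2) -> count=0 queue=[T2] holders={T3}
Step 11: wait(T1) -> count=0 queue=[T2,T1] holders={T3}
Step 12: signal(T3) -> count=0 queue=[T1] holders={T2}
Step 13: wait(T3) -> count=0 queue=[T1,T3] holders={T2}
Step 14: signal(T2) -> count=0 queue=[T3] holders={T1}
Step 15: signal(T1) -> count=0 queue=[] holders={T3}
Step 16: wait(T2) -> count=0 queue=[T2] holders={T3}
Step 17: signal(T3) -> count=0 queue=[] holders={T2}
Step 18: wait(T3) -> count=0 queue=[T3] holders={T2}
Step 19: signal(T2) -> count=0 queue=[] holders={T3}
Step 20: signal(T3) -> count=1 queue=[] holders={none}
Final holders: {none} -> 0 thread(s)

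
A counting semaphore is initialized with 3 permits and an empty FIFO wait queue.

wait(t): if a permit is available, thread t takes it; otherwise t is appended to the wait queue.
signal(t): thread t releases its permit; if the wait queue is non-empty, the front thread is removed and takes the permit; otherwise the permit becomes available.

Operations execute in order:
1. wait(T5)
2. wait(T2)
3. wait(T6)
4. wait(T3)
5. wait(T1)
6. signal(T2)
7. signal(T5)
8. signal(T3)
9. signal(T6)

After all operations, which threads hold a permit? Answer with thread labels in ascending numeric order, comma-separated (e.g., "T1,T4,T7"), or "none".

Step 1: wait(T5) -> count=2 queue=[] holders={T5}
Step 2: wait(T2) -> count=1 queue=[] holders={T2,T5}
Step 3: wait(T6) -> count=0 queue=[] holders={T2,T5,T6}
Step 4: wait(T3) -> count=0 queue=[T3] holders={T2,T5,T6}
Step 5: wait(T1) -> count=0 queue=[T3,T1] holders={T2,T5,T6}
Step 6: signal(T2) -> count=0 queue=[T1] holders={T3,T5,T6}
Step 7: signal(T5) -> count=0 queue=[] holders={T1,T3,T6}
Step 8: signal(T3) -> count=1 queue=[] holders={T1,T6}
Step 9: signal(T6) -> count=2 queue=[] holders={T1}
Final holders: T1

Answer: T1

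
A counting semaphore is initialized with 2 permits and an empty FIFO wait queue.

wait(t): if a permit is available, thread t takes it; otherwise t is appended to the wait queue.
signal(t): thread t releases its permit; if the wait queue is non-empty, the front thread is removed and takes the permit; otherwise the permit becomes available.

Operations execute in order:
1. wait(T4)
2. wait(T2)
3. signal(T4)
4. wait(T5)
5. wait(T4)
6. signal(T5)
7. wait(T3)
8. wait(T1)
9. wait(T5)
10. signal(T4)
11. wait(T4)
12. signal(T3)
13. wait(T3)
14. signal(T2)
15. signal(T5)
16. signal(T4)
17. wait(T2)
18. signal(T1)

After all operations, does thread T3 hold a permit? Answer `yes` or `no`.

Step 1: wait(T4) -> count=1 queue=[] holders={T4}
Step 2: wait(T2) -> count=0 queue=[] holders={T2,T4}
Step 3: signal(T4) -> count=1 queue=[] holders={T2}
Step 4: wait(T5) -> count=0 queue=[] holders={T2,T5}
Step 5: wait(T4) -> count=0 queue=[T4] holders={T2,T5}
Step 6: signal(T5) -> count=0 queue=[] holders={T2,T4}
Step 7: wait(T3) -> count=0 queue=[T3] holders={T2,T4}
Step 8: wait(T1) -> count=0 queue=[T3,T1] holders={T2,T4}
Step 9: wait(T5) -> count=0 queue=[T3,T1,T5] holders={T2,T4}
Step 10: signal(T4) -> count=0 queue=[T1,T5] holders={T2,T3}
Step 11: wait(T4) -> count=0 queue=[T1,T5,T4] holders={T2,T3}
Step 12: signal(T3) -> count=0 queue=[T5,T4] holders={T1,T2}
Step 13: wait(T3) -> count=0 queue=[T5,T4,T3] holders={T1,T2}
Step 14: signal(T2) -> count=0 queue=[T4,T3] holders={T1,T5}
Step 15: signal(T5) -> count=0 queue=[T3] holders={T1,T4}
Step 16: signal(T4) -> count=0 queue=[] holders={T1,T3}
Step 17: wait(T2) -> count=0 queue=[T2] holders={T1,T3}
Step 18: signal(T1) -> count=0 queue=[] holders={T2,T3}
Final holders: {T2,T3} -> T3 in holders

Answer: yes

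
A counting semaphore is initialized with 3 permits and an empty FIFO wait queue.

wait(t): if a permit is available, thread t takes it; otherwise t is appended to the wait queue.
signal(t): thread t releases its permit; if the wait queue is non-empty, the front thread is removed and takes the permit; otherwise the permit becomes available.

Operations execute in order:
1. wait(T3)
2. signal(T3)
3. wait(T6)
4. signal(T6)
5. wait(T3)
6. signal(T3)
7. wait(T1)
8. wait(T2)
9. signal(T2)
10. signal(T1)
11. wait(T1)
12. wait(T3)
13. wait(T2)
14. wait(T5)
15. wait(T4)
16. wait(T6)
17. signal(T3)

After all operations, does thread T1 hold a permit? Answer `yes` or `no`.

Answer: yes

Derivation:
Step 1: wait(T3) -> count=2 queue=[] holders={T3}
Step 2: signal(T3) -> count=3 queue=[] holders={none}
Step 3: wait(T6) -> count=2 queue=[] holders={T6}
Step 4: signal(T6) -> count=3 queue=[] holders={none}
Step 5: wait(T3) -> count=2 queue=[] holders={T3}
Step 6: signal(T3) -> count=3 queue=[] holders={none}
Step 7: wait(T1) -> count=2 queue=[] holders={T1}
Step 8: wait(T2) -> count=1 queue=[] holders={T1,T2}
Step 9: signal(T2) -> count=2 queue=[] holders={T1}
Step 10: signal(T1) -> count=3 queue=[] holders={none}
Step 11: wait(T1) -> count=2 queue=[] holders={T1}
Step 12: wait(T3) -> count=1 queue=[] holders={T1,T3}
Step 13: wait(T2) -> count=0 queue=[] holders={T1,T2,T3}
Step 14: wait(T5) -> count=0 queue=[T5] holders={T1,T2,T3}
Step 15: wait(T4) -> count=0 queue=[T5,T4] holders={T1,T2,T3}
Step 16: wait(T6) -> count=0 queue=[T5,T4,T6] holders={T1,T2,T3}
Step 17: signal(T3) -> count=0 queue=[T4,T6] holders={T1,T2,T5}
Final holders: {T1,T2,T5} -> T1 in holders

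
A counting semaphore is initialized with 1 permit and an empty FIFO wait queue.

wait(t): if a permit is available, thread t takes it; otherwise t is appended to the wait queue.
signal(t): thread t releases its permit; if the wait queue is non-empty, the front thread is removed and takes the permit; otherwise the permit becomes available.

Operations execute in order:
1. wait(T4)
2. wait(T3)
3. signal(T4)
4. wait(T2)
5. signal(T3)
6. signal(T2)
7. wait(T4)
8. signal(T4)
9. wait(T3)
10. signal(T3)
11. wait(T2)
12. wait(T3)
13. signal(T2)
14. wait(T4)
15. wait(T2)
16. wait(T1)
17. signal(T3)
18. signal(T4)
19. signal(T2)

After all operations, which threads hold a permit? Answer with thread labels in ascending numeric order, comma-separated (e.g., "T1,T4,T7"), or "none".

Step 1: wait(T4) -> count=0 queue=[] holders={T4}
Step 2: wait(T3) -> count=0 queue=[T3] holders={T4}
Step 3: signal(T4) -> count=0 queue=[] holders={T3}
Step 4: wait(T2) -> count=0 queue=[T2] holders={T3}
Step 5: signal(T3) -> count=0 queue=[] holders={T2}
Step 6: signal(T2) -> count=1 queue=[] holders={none}
Step 7: wait(T4) -> count=0 queue=[] holders={T4}
Step 8: signal(T4) -> count=1 queue=[] holders={none}
Step 9: wait(T3) -> count=0 queue=[] holders={T3}
Step 10: signal(T3) -> count=1 queue=[] holders={none}
Step 11: wait(T2) -> count=0 queue=[] holders={T2}
Step 12: wait(T3) -> count=0 queue=[T3] holders={T2}
Step 13: signal(T2) -> count=0 queue=[] holders={T3}
Step 14: wait(T4) -> count=0 queue=[T4] holders={T3}
Step 15: wait(T2) -> count=0 queue=[T4,T2] holders={T3}
Step 16: wait(T1) -> count=0 queue=[T4,T2,T1] holders={T3}
Step 17: signal(T3) -> count=0 queue=[T2,T1] holders={T4}
Step 18: signal(T4) -> count=0 queue=[T1] holders={T2}
Step 19: signal(T2) -> count=0 queue=[] holders={T1}
Final holders: T1

Answer: T1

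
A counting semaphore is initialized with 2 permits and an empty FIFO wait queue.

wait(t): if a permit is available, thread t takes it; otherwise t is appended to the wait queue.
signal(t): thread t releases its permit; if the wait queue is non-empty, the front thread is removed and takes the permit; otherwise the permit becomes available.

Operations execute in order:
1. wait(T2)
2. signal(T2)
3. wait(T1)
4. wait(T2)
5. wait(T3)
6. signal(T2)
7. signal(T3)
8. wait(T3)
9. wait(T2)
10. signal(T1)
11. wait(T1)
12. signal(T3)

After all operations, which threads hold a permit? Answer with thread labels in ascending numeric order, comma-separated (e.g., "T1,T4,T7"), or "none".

Answer: T1,T2

Derivation:
Step 1: wait(T2) -> count=1 queue=[] holders={T2}
Step 2: signal(T2) -> count=2 queue=[] holders={none}
Step 3: wait(T1) -> count=1 queue=[] holders={T1}
Step 4: wait(T2) -> count=0 queue=[] holders={T1,T2}
Step 5: wait(T3) -> count=0 queue=[T3] holders={T1,T2}
Step 6: signal(T2) -> count=0 queue=[] holders={T1,T3}
Step 7: signal(T3) -> count=1 queue=[] holders={T1}
Step 8: wait(T3) -> count=0 queue=[] holders={T1,T3}
Step 9: wait(T2) -> count=0 queue=[T2] holders={T1,T3}
Step 10: signal(T1) -> count=0 queue=[] holders={T2,T3}
Step 11: wait(T1) -> count=0 queue=[T1] holders={T2,T3}
Step 12: signal(T3) -> count=0 queue=[] holders={T1,T2}
Final holders: T1,T2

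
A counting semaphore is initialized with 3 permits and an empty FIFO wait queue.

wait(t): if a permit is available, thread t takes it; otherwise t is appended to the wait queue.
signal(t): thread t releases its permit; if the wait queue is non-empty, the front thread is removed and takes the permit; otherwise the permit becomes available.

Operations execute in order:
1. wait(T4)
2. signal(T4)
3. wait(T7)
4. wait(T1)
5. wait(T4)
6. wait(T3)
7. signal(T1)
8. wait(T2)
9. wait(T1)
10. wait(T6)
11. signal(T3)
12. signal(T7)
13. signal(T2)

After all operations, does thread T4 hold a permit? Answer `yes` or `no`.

Answer: yes

Derivation:
Step 1: wait(T4) -> count=2 queue=[] holders={T4}
Step 2: signal(T4) -> count=3 queue=[] holders={none}
Step 3: wait(T7) -> count=2 queue=[] holders={T7}
Step 4: wait(T1) -> count=1 queue=[] holders={T1,T7}
Step 5: wait(T4) -> count=0 queue=[] holders={T1,T4,T7}
Step 6: wait(T3) -> count=0 queue=[T3] holders={T1,T4,T7}
Step 7: signal(T1) -> count=0 queue=[] holders={T3,T4,T7}
Step 8: wait(T2) -> count=0 queue=[T2] holders={T3,T4,T7}
Step 9: wait(T1) -> count=0 queue=[T2,T1] holders={T3,T4,T7}
Step 10: wait(T6) -> count=0 queue=[T2,T1,T6] holders={T3,T4,T7}
Step 11: signal(T3) -> count=0 queue=[T1,T6] holders={T2,T4,T7}
Step 12: signal(T7) -> count=0 queue=[T6] holders={T1,T2,T4}
Step 13: signal(T2) -> count=0 queue=[] holders={T1,T4,T6}
Final holders: {T1,T4,T6} -> T4 in holders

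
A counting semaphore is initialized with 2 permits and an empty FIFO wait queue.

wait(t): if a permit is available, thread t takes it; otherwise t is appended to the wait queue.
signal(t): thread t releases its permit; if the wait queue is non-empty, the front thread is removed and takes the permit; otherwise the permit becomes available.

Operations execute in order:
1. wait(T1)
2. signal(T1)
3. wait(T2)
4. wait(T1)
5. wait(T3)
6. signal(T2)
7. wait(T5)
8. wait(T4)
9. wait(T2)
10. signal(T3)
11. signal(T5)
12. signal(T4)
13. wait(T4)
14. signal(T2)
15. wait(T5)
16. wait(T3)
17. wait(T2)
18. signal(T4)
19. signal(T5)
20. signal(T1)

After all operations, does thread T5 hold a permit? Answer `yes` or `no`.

Answer: no

Derivation:
Step 1: wait(T1) -> count=1 queue=[] holders={T1}
Step 2: signal(T1) -> count=2 queue=[] holders={none}
Step 3: wait(T2) -> count=1 queue=[] holders={T2}
Step 4: wait(T1) -> count=0 queue=[] holders={T1,T2}
Step 5: wait(T3) -> count=0 queue=[T3] holders={T1,T2}
Step 6: signal(T2) -> count=0 queue=[] holders={T1,T3}
Step 7: wait(T5) -> count=0 queue=[T5] holders={T1,T3}
Step 8: wait(T4) -> count=0 queue=[T5,T4] holders={T1,T3}
Step 9: wait(T2) -> count=0 queue=[T5,T4,T2] holders={T1,T3}
Step 10: signal(T3) -> count=0 queue=[T4,T2] holders={T1,T5}
Step 11: signal(T5) -> count=0 queue=[T2] holders={T1,T4}
Step 12: signal(T4) -> count=0 queue=[] holders={T1,T2}
Step 13: wait(T4) -> count=0 queue=[T4] holders={T1,T2}
Step 14: signal(T2) -> count=0 queue=[] holders={T1,T4}
Step 15: wait(T5) -> count=0 queue=[T5] holders={T1,T4}
Step 16: wait(T3) -> count=0 queue=[T5,T3] holders={T1,T4}
Step 17: wait(T2) -> count=0 queue=[T5,T3,T2] holders={T1,T4}
Step 18: signal(T4) -> count=0 queue=[T3,T2] holders={T1,T5}
Step 19: signal(T5) -> count=0 queue=[T2] holders={T1,T3}
Step 20: signal(T1) -> count=0 queue=[] holders={T2,T3}
Final holders: {T2,T3} -> T5 not in holders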